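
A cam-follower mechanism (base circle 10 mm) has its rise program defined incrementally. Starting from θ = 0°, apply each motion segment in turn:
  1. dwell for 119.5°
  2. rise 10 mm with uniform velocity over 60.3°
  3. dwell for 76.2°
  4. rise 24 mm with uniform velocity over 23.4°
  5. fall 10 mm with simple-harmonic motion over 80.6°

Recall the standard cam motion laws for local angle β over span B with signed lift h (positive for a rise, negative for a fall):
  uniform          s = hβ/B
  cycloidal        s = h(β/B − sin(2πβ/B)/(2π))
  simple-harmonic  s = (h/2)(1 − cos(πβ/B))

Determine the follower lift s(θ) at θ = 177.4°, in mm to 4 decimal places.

seg 1 [0°–119.5°] dwell: s stays 0.0000
seg 2 [119.5°–179.8°] uniform, h=10: θ=177.4° here. β=57.9, B=60.3. 10·57.9/60.3 = 9.6020 → s = 9.6020

9.6020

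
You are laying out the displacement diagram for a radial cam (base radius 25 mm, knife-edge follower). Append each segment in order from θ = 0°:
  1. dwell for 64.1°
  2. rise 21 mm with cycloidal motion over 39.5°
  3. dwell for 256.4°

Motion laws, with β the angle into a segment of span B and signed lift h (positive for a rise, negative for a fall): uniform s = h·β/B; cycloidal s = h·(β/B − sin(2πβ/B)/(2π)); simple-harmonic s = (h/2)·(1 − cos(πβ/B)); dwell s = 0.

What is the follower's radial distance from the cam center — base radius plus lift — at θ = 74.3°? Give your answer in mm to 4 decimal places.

seg 1 [0°–64.1°] dwell: s stays 0.0000
seg 2 [64.1°–103.6°] cycloidal, h=21: θ=74.3° here. β=10.2, B=39.5. 21·(0.2582 − sin(2π·0.2582)/(2π)) = 2.0850 → s = 2.0850
radial distance = base radius + s = 25 + 2.0850 = 27.0850

27.0850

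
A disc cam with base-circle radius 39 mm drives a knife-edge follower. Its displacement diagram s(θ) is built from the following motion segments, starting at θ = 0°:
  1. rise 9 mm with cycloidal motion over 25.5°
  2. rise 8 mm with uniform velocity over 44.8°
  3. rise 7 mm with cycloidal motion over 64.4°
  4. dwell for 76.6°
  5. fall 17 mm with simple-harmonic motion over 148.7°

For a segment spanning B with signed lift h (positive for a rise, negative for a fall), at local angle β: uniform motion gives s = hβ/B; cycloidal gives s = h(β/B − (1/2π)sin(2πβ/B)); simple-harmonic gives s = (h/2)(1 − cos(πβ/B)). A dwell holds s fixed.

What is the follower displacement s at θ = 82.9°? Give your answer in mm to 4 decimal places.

seg 1 [0°–25.5°] cycloidal, h=9: full span → s += 9 → s = 9.0000
seg 2 [25.5°–70.3°] uniform, h=8: full span → s += 8 → s = 17.0000
seg 3 [70.3°–134.7°] cycloidal, h=7: θ=82.9° here. β=12.6, B=64.4. 7·(0.1957 − sin(2π·0.1957)/(2π)) = 0.3198 → s = 17.3198

17.3198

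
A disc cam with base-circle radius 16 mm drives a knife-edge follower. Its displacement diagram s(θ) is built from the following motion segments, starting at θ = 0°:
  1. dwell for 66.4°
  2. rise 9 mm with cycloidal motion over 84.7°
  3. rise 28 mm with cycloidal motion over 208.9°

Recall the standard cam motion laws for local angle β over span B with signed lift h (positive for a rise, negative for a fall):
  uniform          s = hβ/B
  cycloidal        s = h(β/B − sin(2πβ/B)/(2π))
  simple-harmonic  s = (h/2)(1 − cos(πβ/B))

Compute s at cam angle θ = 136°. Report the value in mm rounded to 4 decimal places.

seg 1 [0°–66.4°] dwell: s stays 0.0000
seg 2 [66.4°–151.1°] cycloidal, h=9: θ=136° here. β=69.6, B=84.7. 9·(0.8217 − sin(2π·0.8217)/(2π)) = 8.6849 → s = 8.6849

8.6849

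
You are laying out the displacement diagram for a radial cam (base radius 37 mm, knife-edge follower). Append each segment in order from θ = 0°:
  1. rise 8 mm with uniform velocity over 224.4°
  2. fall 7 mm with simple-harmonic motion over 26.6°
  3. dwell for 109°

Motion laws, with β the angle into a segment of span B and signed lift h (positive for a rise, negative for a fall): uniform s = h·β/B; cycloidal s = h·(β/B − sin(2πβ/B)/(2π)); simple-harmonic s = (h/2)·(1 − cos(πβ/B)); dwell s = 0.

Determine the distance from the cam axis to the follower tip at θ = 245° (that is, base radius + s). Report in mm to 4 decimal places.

seg 1 [0°–224.4°] uniform, h=8: full span → s += 8 → s = 8.0000
seg 2 [224.4°–251°] simple-harmonic, h=-7: θ=245° here. β=20.6, B=26.6. -7/2·(1 − cos(π·0.7744)) = -6.1574 → s = 1.8426
radial distance = base radius + s = 37 + 1.8426 = 38.8426

38.8426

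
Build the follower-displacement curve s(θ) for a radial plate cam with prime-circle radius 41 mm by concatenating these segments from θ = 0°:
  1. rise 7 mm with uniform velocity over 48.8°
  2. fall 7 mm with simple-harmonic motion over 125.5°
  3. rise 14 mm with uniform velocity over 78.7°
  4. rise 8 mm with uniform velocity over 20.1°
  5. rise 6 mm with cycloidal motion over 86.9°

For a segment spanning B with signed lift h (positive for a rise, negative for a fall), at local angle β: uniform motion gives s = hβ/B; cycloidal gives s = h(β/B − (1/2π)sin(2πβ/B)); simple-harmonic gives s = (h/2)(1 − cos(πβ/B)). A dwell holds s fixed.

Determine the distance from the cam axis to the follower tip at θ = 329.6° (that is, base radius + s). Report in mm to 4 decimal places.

seg 1 [0°–48.8°] uniform, h=7: full span → s += 7 → s = 7.0000
seg 2 [48.8°–174.3°] simple-harmonic, h=-7: full span → s += -7 → s = 0.0000
seg 3 [174.3°–253°] uniform, h=14: full span → s += 14 → s = 14.0000
seg 4 [253°–273.1°] uniform, h=8: full span → s += 8 → s = 22.0000
seg 5 [273.1°–360°] cycloidal, h=6: θ=329.6° here. β=56.5, B=86.9. 6·(0.6502 − sin(2π·0.6502)/(2π)) = 4.6742 → s = 26.6742
radial distance = base radius + s = 41 + 26.6742 = 67.6742

67.6742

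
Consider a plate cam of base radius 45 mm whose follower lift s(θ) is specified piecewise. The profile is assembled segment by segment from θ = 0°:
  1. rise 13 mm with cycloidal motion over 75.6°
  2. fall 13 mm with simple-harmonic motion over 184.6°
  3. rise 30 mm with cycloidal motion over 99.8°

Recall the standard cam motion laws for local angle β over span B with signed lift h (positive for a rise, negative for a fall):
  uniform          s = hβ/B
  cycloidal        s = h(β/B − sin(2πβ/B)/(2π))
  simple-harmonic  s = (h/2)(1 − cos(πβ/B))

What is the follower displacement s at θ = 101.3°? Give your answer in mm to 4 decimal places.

seg 1 [0°–75.6°] cycloidal, h=13: full span → s += 13 → s = 13.0000
seg 2 [75.6°–260.2°] simple-harmonic, h=-13: θ=101.3° here. β=25.7, B=184.6. -13/2·(1 − cos(π·0.1392)) = -0.6119 → s = 12.3881

12.3881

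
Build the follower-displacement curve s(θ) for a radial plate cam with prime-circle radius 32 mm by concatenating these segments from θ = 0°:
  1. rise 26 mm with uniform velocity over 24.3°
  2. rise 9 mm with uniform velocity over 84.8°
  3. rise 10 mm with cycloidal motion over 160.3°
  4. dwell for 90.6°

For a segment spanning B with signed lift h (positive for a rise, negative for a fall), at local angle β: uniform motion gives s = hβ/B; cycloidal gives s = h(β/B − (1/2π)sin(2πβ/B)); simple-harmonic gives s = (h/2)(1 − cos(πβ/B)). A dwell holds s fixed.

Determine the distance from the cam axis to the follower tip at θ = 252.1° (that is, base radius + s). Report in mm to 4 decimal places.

seg 1 [0°–24.3°] uniform, h=26: full span → s += 26 → s = 26.0000
seg 2 [24.3°–109.1°] uniform, h=9: full span → s += 9 → s = 35.0000
seg 3 [109.1°–269.4°] cycloidal, h=10: θ=252.1° here. β=143, B=160.3. 10·(0.8921 − sin(2π·0.8921)/(2π)) = 9.9192 → s = 44.9192
radial distance = base radius + s = 32 + 44.9192 = 76.9192

76.9192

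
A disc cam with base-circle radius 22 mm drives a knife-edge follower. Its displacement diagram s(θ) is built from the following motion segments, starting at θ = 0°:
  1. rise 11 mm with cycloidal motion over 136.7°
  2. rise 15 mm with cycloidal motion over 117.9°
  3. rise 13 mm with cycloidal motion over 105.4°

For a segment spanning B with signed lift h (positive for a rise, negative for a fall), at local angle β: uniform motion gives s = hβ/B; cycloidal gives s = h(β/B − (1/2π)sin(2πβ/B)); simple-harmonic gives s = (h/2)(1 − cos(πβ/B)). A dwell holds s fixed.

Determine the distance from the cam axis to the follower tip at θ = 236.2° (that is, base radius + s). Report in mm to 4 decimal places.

seg 1 [0°–136.7°] cycloidal, h=11: full span → s += 11 → s = 11.0000
seg 2 [136.7°–254.6°] cycloidal, h=15: θ=236.2° here. β=99.5, B=117.9. 15·(0.8439 − sin(2π·0.8439)/(2π)) = 14.6425 → s = 25.6425
radial distance = base radius + s = 22 + 25.6425 = 47.6425

47.6425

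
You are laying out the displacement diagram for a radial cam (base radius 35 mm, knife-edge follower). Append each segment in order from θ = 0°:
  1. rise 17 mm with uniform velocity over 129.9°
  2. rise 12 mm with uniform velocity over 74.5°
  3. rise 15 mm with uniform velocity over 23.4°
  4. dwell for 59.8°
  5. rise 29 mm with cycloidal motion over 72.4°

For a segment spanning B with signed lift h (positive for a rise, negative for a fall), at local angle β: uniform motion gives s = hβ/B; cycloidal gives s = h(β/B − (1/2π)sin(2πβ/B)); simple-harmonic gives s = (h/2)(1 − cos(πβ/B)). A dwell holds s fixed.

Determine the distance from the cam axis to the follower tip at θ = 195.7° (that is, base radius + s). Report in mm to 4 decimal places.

seg 1 [0°–129.9°] uniform, h=17: full span → s += 17 → s = 17.0000
seg 2 [129.9°–204.4°] uniform, h=12: θ=195.7° here. β=65.8, B=74.5. 12·65.8/74.5 = 10.5987 → s = 27.5987
radial distance = base radius + s = 35 + 27.5987 = 62.5987

62.5987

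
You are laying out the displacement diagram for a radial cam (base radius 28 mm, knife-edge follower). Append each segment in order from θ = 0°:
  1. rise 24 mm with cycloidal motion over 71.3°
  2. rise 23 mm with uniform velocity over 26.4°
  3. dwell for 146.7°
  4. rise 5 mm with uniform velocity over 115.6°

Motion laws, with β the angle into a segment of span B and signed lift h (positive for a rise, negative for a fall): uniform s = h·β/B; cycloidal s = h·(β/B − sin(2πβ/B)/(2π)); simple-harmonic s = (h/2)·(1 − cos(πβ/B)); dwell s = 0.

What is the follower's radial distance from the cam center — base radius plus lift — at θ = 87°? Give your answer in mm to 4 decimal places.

seg 1 [0°–71.3°] cycloidal, h=24: full span → s += 24 → s = 24.0000
seg 2 [71.3°–97.7°] uniform, h=23: θ=87° here. β=15.7, B=26.4. 23·15.7/26.4 = 13.6780 → s = 37.6780
radial distance = base radius + s = 28 + 37.6780 = 65.6780

65.6780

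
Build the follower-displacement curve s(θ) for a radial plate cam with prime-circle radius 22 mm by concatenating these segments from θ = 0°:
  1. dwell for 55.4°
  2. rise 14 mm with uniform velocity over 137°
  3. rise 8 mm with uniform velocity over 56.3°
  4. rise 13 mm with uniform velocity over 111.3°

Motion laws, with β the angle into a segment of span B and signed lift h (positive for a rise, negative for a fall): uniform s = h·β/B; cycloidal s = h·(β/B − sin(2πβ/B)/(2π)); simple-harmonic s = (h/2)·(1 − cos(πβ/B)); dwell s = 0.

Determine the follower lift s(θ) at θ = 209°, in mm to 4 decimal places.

seg 1 [0°–55.4°] dwell: s stays 0.0000
seg 2 [55.4°–192.4°] uniform, h=14: full span → s += 14 → s = 14.0000
seg 3 [192.4°–248.7°] uniform, h=8: θ=209° here. β=16.6, B=56.3. 8·16.6/56.3 = 2.3588 → s = 16.3588

16.3588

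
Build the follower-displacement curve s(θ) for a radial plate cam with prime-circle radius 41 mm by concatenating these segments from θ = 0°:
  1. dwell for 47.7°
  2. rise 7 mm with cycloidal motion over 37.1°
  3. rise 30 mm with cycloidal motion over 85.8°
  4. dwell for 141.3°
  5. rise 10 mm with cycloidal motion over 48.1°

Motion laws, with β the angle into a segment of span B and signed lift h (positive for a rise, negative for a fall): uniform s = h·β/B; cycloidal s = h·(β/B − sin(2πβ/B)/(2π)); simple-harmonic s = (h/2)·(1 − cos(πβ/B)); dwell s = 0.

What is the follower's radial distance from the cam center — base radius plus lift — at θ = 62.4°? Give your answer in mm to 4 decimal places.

seg 1 [0°–47.7°] dwell: s stays 0.0000
seg 2 [47.7°–84.8°] cycloidal, h=7: θ=62.4° here. β=14.7, B=37.1. 7·(0.3962 − sin(2π·0.3962)/(2π)) = 2.0976 → s = 2.0976
radial distance = base radius + s = 41 + 2.0976 = 43.0976

43.0976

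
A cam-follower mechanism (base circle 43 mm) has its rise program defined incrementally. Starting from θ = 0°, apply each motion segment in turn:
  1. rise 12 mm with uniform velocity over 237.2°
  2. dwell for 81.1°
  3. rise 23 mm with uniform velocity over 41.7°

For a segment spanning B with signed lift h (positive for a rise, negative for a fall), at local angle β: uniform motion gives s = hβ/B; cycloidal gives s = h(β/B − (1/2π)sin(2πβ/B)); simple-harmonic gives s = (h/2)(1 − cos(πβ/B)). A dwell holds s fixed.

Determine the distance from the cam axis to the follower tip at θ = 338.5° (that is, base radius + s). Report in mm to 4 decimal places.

seg 1 [0°–237.2°] uniform, h=12: full span → s += 12 → s = 12.0000
seg 2 [237.2°–318.3°] dwell: s stays 12.0000
seg 3 [318.3°–360°] uniform, h=23: θ=338.5° here. β=20.2, B=41.7. 23·20.2/41.7 = 11.1415 → s = 23.1415
radial distance = base radius + s = 43 + 23.1415 = 66.1415

66.1415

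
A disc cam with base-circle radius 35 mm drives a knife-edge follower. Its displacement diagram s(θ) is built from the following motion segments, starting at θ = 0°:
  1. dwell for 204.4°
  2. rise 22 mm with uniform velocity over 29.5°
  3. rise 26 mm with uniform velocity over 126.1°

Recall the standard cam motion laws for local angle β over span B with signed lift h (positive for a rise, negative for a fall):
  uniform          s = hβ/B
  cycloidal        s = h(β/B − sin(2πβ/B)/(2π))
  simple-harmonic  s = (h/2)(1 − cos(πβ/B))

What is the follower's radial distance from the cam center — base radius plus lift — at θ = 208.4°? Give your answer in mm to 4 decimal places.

seg 1 [0°–204.4°] dwell: s stays 0.0000
seg 2 [204.4°–233.9°] uniform, h=22: θ=208.4° here. β=4, B=29.5. 22·4/29.5 = 2.9831 → s = 2.9831
radial distance = base radius + s = 35 + 2.9831 = 37.9831

37.9831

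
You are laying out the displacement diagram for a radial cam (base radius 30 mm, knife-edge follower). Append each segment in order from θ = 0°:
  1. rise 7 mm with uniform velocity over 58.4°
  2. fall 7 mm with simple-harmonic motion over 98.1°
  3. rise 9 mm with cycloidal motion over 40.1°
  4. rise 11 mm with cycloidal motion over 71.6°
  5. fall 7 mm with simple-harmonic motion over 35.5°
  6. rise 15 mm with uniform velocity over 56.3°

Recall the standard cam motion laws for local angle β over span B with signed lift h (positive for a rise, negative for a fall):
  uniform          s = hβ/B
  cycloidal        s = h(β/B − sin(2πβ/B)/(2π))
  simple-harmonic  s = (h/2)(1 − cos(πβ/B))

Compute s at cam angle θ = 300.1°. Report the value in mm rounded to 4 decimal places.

seg 1 [0°–58.4°] uniform, h=7: full span → s += 7 → s = 7.0000
seg 2 [58.4°–156.5°] simple-harmonic, h=-7: full span → s += -7 → s = 0.0000
seg 3 [156.5°–196.6°] cycloidal, h=9: full span → s += 9 → s = 9.0000
seg 4 [196.6°–268.2°] cycloidal, h=11: full span → s += 11 → s = 20.0000
seg 5 [268.2°–303.7°] simple-harmonic, h=-7: θ=300.1° here. β=31.9, B=35.5. -7/2·(1 − cos(π·0.8986)) = -6.8239 → s = 13.1761

13.1761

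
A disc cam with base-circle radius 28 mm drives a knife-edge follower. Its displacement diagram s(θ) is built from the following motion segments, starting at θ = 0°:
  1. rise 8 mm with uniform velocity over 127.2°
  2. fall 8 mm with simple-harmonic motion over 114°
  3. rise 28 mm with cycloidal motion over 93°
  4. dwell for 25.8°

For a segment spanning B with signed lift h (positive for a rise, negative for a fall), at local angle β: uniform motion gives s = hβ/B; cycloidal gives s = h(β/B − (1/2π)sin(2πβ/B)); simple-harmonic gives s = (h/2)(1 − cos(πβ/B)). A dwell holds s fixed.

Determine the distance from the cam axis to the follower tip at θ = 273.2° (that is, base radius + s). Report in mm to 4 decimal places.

seg 1 [0°–127.2°] uniform, h=8: full span → s += 8 → s = 8.0000
seg 2 [127.2°–241.2°] simple-harmonic, h=-8: full span → s += -8 → s = 0.0000
seg 3 [241.2°–334.2°] cycloidal, h=28: θ=273.2° here. β=32, B=93. 28·(0.3441 − sin(2π·0.3441)/(2π)) = 5.9343 → s = 5.9343
radial distance = base radius + s = 28 + 5.9343 = 33.9343

33.9343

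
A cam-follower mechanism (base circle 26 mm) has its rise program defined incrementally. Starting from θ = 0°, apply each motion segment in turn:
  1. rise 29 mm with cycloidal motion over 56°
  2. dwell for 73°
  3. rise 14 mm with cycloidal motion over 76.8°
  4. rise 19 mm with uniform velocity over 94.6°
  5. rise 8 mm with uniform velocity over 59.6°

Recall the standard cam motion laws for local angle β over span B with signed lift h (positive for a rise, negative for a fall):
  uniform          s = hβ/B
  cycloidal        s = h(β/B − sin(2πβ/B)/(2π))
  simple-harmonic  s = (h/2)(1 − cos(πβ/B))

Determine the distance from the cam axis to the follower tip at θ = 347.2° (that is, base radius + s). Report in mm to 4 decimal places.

seg 1 [0°–56°] cycloidal, h=29: full span → s += 29 → s = 29.0000
seg 2 [56°–129°] dwell: s stays 29.0000
seg 3 [129°–205.8°] cycloidal, h=14: full span → s += 14 → s = 43.0000
seg 4 [205.8°–300.4°] uniform, h=19: full span → s += 19 → s = 62.0000
seg 5 [300.4°–360°] uniform, h=8: θ=347.2° here. β=46.8, B=59.6. 8·46.8/59.6 = 6.2819 → s = 68.2819
radial distance = base radius + s = 26 + 68.2819 = 94.2819

94.2819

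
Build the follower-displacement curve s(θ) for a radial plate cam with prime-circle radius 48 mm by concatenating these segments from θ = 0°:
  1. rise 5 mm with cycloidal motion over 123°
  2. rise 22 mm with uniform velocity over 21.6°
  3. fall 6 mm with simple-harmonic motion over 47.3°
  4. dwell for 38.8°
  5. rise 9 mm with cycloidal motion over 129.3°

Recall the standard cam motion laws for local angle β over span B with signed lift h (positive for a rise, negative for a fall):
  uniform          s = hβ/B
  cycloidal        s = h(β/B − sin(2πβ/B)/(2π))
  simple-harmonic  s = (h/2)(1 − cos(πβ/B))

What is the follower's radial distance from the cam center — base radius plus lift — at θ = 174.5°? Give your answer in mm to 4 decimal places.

seg 1 [0°–123°] cycloidal, h=5: full span → s += 5 → s = 5.0000
seg 2 [123°–144.6°] uniform, h=22: full span → s += 22 → s = 27.0000
seg 3 [144.6°–191.9°] simple-harmonic, h=-6: θ=174.5° here. β=29.9, B=47.3. -6/2·(1 − cos(π·0.6321)) = -4.2099 → s = 22.7901
radial distance = base radius + s = 48 + 22.7901 = 70.7901

70.7901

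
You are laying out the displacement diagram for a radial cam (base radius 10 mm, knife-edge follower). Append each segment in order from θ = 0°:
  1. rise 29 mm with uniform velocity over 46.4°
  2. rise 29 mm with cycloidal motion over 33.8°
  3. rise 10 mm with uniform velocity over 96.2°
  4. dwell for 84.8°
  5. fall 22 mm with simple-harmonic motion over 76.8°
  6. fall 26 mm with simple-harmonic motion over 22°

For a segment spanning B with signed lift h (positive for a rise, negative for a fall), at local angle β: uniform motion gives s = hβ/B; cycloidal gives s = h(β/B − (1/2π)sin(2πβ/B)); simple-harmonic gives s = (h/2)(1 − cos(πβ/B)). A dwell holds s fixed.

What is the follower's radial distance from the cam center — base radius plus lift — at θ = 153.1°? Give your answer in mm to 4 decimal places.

seg 1 [0°–46.4°] uniform, h=29: full span → s += 29 → s = 29.0000
seg 2 [46.4°–80.2°] cycloidal, h=29: full span → s += 29 → s = 58.0000
seg 3 [80.2°–176.4°] uniform, h=10: θ=153.1° here. β=72.9, B=96.2. 10·72.9/96.2 = 7.5780 → s = 65.5780
radial distance = base radius + s = 10 + 65.5780 = 75.5780

75.5780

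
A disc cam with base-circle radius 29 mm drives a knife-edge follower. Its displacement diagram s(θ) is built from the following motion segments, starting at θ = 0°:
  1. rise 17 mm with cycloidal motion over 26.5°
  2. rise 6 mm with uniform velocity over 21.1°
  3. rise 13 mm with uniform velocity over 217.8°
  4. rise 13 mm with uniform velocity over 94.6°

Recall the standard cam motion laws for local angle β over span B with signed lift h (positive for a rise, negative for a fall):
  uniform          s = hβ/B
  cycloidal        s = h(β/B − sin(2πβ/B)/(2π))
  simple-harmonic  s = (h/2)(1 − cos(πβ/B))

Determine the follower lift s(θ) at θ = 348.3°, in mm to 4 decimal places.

seg 1 [0°–26.5°] cycloidal, h=17: full span → s += 17 → s = 17.0000
seg 2 [26.5°–47.6°] uniform, h=6: full span → s += 6 → s = 23.0000
seg 3 [47.6°–265.4°] uniform, h=13: full span → s += 13 → s = 36.0000
seg 4 [265.4°–360°] uniform, h=13: θ=348.3° here. β=82.9, B=94.6. 13·82.9/94.6 = 11.3922 → s = 47.3922

47.3922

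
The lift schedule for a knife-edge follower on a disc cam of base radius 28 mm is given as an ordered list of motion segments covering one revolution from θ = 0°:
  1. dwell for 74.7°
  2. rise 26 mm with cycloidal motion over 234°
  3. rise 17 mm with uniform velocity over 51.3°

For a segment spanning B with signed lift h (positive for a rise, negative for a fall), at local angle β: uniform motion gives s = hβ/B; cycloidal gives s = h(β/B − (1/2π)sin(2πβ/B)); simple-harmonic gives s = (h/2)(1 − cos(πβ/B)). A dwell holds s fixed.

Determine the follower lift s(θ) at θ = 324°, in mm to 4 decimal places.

seg 1 [0°–74.7°] dwell: s stays 0.0000
seg 2 [74.7°–308.7°] cycloidal, h=26: full span → s += 26 → s = 26.0000
seg 3 [308.7°–360°] uniform, h=17: θ=324° here. β=15.3, B=51.3. 17·15.3/51.3 = 5.0702 → s = 31.0702

31.0702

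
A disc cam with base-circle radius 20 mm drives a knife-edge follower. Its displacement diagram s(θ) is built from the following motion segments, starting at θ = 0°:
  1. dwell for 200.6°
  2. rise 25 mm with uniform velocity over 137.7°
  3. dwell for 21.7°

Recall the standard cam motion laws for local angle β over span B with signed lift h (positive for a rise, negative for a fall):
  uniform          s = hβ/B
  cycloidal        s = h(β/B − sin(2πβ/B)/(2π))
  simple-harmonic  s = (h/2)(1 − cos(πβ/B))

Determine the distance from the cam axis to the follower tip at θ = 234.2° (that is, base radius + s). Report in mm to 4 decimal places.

seg 1 [0°–200.6°] dwell: s stays 0.0000
seg 2 [200.6°–338.3°] uniform, h=25: θ=234.2° here. β=33.6, B=137.7. 25·33.6/137.7 = 6.1002 → s = 6.1002
radial distance = base radius + s = 20 + 6.1002 = 26.1002

26.1002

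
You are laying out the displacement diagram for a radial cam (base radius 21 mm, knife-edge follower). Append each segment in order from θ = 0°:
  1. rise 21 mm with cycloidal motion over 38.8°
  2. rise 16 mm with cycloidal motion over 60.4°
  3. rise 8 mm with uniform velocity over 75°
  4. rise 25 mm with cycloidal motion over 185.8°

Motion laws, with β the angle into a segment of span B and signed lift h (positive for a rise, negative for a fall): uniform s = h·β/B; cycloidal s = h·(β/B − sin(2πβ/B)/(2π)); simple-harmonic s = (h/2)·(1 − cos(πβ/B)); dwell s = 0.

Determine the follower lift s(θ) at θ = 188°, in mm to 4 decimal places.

seg 1 [0°–38.8°] cycloidal, h=21: full span → s += 21 → s = 21.0000
seg 2 [38.8°–99.2°] cycloidal, h=16: full span → s += 16 → s = 37.0000
seg 3 [99.2°–174.2°] uniform, h=8: full span → s += 8 → s = 45.0000
seg 4 [174.2°–360°] cycloidal, h=25: θ=188° here. β=13.8, B=185.8. 25·(0.0743 − sin(2π·0.0743)/(2π)) = 0.0667 → s = 45.0667

45.0667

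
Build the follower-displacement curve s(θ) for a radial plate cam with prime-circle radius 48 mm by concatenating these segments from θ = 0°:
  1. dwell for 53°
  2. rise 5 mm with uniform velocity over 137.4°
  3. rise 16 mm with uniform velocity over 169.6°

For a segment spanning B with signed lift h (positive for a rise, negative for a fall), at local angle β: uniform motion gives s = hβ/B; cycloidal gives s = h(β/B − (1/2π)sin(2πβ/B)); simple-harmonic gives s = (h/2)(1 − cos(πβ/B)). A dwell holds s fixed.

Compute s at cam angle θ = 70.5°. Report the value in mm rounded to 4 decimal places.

seg 1 [0°–53°] dwell: s stays 0.0000
seg 2 [53°–190.4°] uniform, h=5: θ=70.5° here. β=17.5, B=137.4. 5·17.5/137.4 = 0.6368 → s = 0.6368

0.6368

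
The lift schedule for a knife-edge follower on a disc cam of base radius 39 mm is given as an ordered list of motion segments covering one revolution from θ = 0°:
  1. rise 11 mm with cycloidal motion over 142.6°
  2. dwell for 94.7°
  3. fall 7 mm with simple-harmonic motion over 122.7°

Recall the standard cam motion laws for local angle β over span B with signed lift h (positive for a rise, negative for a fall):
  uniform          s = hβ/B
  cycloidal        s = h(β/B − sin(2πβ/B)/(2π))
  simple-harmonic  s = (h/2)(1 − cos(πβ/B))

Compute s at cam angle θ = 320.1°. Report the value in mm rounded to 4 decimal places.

seg 1 [0°–142.6°] cycloidal, h=11: full span → s += 11 → s = 11.0000
seg 2 [142.6°–237.3°] dwell: s stays 11.0000
seg 3 [237.3°–360°] simple-harmonic, h=-7: θ=320.1° here. β=82.8, B=122.7. -7/2·(1 − cos(π·0.6748)) = -5.3270 → s = 5.6730

5.6730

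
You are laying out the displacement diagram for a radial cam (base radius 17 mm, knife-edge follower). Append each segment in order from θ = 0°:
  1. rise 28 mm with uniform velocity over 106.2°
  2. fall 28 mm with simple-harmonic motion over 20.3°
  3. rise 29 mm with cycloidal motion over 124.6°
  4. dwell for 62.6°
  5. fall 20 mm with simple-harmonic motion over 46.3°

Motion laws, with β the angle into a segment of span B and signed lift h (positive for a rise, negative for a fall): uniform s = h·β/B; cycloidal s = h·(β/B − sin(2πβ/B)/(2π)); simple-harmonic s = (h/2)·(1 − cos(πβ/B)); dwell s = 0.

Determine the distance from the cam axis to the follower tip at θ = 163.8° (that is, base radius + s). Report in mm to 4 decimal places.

seg 1 [0°–106.2°] uniform, h=28: full span → s += 28 → s = 28.0000
seg 2 [106.2°–126.5°] simple-harmonic, h=-28: full span → s += -28 → s = 0.0000
seg 3 [126.5°–251.1°] cycloidal, h=29: θ=163.8° here. β=37.3, B=124.6. 29·(0.2994 − sin(2π·0.2994)/(2π)) = 4.2861 → s = 4.2861
radial distance = base radius + s = 17 + 4.2861 = 21.2861

21.2861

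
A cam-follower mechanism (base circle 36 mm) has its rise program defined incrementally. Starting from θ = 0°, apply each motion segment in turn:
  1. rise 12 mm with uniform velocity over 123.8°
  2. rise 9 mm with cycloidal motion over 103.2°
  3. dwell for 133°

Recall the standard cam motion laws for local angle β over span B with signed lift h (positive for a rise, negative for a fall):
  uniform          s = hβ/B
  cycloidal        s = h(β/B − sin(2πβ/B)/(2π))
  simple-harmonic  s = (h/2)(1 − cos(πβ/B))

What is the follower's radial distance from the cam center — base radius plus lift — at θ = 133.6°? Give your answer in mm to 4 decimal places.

seg 1 [0°–123.8°] uniform, h=12: full span → s += 12 → s = 12.0000
seg 2 [123.8°–227°] cycloidal, h=9: θ=133.6° here. β=9.8, B=103.2. 9·(0.0950 − sin(2π·0.0950)/(2π)) = 0.0498 → s = 12.0498
radial distance = base radius + s = 36 + 12.0498 = 48.0498

48.0498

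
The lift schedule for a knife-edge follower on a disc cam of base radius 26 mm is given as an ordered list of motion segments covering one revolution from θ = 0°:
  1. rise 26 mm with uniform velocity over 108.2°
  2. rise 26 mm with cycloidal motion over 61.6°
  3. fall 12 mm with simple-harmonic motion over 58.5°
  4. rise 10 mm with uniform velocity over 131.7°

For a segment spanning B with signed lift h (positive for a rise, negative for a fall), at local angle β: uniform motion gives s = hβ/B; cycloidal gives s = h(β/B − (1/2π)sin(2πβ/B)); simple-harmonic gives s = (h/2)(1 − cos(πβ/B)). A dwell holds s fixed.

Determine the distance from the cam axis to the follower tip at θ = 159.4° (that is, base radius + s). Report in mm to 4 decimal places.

seg 1 [0°–108.2°] uniform, h=26: full span → s += 26 → s = 26.0000
seg 2 [108.2°–169.8°] cycloidal, h=26: θ=159.4° here. β=51.2, B=61.6. 26·(0.8312 − sin(2π·0.8312)/(2π)) = 25.2218 → s = 51.2218
radial distance = base radius + s = 26 + 51.2218 = 77.2218

77.2218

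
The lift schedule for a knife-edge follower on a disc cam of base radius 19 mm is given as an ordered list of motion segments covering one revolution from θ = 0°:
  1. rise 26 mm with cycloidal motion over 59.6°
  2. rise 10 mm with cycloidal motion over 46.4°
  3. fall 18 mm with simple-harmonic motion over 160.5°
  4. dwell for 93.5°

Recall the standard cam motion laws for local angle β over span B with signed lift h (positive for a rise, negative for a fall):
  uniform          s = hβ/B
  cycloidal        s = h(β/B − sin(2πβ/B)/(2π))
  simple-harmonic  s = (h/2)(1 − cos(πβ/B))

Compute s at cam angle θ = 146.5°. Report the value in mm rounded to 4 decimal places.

seg 1 [0°–59.6°] cycloidal, h=26: full span → s += 26 → s = 26.0000
seg 2 [59.6°–106°] cycloidal, h=10: full span → s += 10 → s = 36.0000
seg 3 [106°–266.5°] simple-harmonic, h=-18: θ=146.5° here. β=40.5, B=160.5. -18/2·(1 − cos(π·0.2523)) = -2.6829 → s = 33.3171

33.3171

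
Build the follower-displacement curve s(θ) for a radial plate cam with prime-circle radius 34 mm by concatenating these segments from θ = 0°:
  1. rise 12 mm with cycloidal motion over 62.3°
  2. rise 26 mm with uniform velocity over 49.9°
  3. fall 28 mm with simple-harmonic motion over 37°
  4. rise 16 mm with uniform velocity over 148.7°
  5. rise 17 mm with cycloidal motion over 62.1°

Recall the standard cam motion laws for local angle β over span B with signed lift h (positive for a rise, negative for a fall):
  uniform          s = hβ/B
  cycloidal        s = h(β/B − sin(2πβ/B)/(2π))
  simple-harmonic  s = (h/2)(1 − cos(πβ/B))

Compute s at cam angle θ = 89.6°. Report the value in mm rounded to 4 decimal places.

seg 1 [0°–62.3°] cycloidal, h=12: full span → s += 12 → s = 12.0000
seg 2 [62.3°–112.2°] uniform, h=26: θ=89.6° here. β=27.3, B=49.9. 26·27.3/49.9 = 14.2244 → s = 26.2244

26.2244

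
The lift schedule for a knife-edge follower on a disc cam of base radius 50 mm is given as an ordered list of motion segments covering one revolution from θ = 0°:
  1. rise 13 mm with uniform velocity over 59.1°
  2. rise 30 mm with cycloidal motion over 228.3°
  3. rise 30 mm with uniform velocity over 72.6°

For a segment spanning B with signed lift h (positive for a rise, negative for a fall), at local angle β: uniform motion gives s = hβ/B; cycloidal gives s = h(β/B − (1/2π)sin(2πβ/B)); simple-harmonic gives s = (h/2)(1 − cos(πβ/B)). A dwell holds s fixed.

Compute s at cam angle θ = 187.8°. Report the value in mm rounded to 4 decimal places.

seg 1 [0°–59.1°] uniform, h=13: full span → s += 13 → s = 13.0000
seg 2 [59.1°–287.4°] cycloidal, h=30: θ=187.8° here. β=128.7, B=228.3. 30·(0.5637 − sin(2π·0.5637)/(2π)) = 18.7732 → s = 31.7732

31.7732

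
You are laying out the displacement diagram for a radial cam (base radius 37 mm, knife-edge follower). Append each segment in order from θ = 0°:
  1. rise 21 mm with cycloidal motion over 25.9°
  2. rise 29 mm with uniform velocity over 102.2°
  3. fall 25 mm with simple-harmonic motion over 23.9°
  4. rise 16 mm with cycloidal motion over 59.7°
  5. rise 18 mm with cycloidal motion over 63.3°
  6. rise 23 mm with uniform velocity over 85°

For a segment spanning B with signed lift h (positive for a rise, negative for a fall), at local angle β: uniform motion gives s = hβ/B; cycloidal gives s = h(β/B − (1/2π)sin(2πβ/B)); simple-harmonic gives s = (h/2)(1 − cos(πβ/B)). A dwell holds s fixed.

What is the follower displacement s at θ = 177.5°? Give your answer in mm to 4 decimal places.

seg 1 [0°–25.9°] cycloidal, h=21: full span → s += 21 → s = 21.0000
seg 2 [25.9°–128.1°] uniform, h=29: full span → s += 29 → s = 50.0000
seg 3 [128.1°–152°] simple-harmonic, h=-25: full span → s += -25 → s = 25.0000
seg 4 [152°–211.7°] cycloidal, h=16: θ=177.5° here. β=25.5, B=59.7. 16·(0.4271 − sin(2π·0.4271)/(2π)) = 5.7086 → s = 30.7086

30.7086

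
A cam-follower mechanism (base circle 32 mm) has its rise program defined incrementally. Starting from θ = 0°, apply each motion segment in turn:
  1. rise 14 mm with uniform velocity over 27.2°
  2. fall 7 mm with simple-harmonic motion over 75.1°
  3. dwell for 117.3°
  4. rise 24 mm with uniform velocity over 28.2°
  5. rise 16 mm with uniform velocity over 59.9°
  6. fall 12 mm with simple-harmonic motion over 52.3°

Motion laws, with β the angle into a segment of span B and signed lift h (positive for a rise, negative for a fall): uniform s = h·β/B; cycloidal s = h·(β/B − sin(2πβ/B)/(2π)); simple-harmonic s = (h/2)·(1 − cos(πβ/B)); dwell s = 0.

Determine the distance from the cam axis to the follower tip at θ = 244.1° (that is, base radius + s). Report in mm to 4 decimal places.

seg 1 [0°–27.2°] uniform, h=14: full span → s += 14 → s = 14.0000
seg 2 [27.2°–102.3°] simple-harmonic, h=-7: full span → s += -7 → s = 7.0000
seg 3 [102.3°–219.6°] dwell: s stays 7.0000
seg 4 [219.6°–247.8°] uniform, h=24: θ=244.1° here. β=24.5, B=28.2. 24·24.5/28.2 = 20.8511 → s = 27.8511
radial distance = base radius + s = 32 + 27.8511 = 59.8511

59.8511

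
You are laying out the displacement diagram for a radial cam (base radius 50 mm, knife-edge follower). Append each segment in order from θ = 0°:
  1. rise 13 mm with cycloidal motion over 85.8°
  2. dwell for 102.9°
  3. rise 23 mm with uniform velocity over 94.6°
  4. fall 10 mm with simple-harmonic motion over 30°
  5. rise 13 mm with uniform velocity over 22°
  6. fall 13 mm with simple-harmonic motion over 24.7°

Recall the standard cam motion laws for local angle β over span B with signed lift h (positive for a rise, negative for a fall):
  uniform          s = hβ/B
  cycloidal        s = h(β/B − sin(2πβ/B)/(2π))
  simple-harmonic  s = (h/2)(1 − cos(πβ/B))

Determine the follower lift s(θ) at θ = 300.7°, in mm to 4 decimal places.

seg 1 [0°–85.8°] cycloidal, h=13: full span → s += 13 → s = 13.0000
seg 2 [85.8°–188.7°] dwell: s stays 13.0000
seg 3 [188.7°–283.3°] uniform, h=23: full span → s += 23 → s = 36.0000
seg 4 [283.3°–313.3°] simple-harmonic, h=-10: θ=300.7° here. β=17.4, B=30. -10/2·(1 − cos(π·0.5800)) = -6.2434 → s = 29.7566

29.7566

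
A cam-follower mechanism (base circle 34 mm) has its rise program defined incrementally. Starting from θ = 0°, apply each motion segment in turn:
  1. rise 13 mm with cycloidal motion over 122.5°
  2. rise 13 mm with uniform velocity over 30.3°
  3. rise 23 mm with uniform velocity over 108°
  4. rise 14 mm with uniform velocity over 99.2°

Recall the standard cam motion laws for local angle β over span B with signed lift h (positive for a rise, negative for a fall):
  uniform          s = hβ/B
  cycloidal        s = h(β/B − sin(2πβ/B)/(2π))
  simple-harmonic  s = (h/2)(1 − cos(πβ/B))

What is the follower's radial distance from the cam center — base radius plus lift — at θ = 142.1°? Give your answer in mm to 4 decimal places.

seg 1 [0°–122.5°] cycloidal, h=13: full span → s += 13 → s = 13.0000
seg 2 [122.5°–152.8°] uniform, h=13: θ=142.1° here. β=19.6, B=30.3. 13·19.6/30.3 = 8.4092 → s = 21.4092
radial distance = base radius + s = 34 + 21.4092 = 55.4092

55.4092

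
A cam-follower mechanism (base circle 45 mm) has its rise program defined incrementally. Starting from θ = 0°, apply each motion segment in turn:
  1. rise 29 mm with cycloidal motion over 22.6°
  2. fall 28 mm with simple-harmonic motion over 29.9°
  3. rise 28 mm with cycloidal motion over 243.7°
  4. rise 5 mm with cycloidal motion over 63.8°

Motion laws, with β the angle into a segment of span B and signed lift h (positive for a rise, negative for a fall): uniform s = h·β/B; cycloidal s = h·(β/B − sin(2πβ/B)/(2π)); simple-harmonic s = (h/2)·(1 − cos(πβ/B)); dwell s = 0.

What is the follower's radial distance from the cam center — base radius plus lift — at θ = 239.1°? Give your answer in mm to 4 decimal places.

seg 1 [0°–22.6°] cycloidal, h=29: full span → s += 29 → s = 29.0000
seg 2 [22.6°–52.5°] simple-harmonic, h=-28: full span → s += -28 → s = 1.0000
seg 3 [52.5°–296.2°] cycloidal, h=28: θ=239.1° here. β=186.6, B=243.7. 28·(0.7657 − sin(2π·0.7657)/(2π)) = 25.8742 → s = 26.8742
radial distance = base radius + s = 45 + 26.8742 = 71.8742

71.8742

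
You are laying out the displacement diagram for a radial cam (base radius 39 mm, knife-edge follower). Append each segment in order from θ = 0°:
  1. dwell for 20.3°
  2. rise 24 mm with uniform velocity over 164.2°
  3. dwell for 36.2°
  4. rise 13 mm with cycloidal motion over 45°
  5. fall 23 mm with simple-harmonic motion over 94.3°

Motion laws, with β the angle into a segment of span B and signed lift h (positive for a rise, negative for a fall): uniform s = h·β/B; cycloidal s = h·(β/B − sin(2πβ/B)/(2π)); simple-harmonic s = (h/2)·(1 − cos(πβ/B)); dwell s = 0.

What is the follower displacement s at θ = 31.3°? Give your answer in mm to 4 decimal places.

seg 1 [0°–20.3°] dwell: s stays 0.0000
seg 2 [20.3°–184.5°] uniform, h=24: θ=31.3° here. β=11, B=164.2. 24·11/164.2 = 1.6078 → s = 1.6078

1.6078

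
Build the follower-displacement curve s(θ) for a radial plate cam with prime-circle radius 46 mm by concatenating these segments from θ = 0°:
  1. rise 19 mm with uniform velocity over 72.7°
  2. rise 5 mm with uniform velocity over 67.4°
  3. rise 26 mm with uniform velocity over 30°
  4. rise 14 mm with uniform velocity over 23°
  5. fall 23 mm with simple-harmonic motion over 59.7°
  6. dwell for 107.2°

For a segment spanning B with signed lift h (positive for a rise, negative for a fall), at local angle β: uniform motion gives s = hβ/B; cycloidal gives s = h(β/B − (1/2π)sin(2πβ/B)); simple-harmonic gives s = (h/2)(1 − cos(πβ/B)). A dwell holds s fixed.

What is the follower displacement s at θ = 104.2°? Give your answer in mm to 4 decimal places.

seg 1 [0°–72.7°] uniform, h=19: full span → s += 19 → s = 19.0000
seg 2 [72.7°–140.1°] uniform, h=5: θ=104.2° here. β=31.5, B=67.4. 5·31.5/67.4 = 2.3368 → s = 21.3368

21.3368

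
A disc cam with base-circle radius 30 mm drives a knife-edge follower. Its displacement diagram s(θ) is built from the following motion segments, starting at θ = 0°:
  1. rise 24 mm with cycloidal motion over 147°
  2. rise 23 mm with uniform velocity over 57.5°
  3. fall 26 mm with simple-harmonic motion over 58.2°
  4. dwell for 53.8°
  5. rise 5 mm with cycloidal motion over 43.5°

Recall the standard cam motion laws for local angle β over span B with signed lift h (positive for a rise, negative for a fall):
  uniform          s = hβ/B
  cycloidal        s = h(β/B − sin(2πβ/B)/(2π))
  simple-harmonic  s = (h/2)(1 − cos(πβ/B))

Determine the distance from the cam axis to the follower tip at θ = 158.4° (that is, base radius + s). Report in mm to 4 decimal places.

seg 1 [0°–147°] cycloidal, h=24: full span → s += 24 → s = 24.0000
seg 2 [147°–204.5°] uniform, h=23: θ=158.4° here. β=11.4, B=57.5. 23·11.4/57.5 = 4.5600 → s = 28.5600
radial distance = base radius + s = 30 + 28.5600 = 58.5600

58.5600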